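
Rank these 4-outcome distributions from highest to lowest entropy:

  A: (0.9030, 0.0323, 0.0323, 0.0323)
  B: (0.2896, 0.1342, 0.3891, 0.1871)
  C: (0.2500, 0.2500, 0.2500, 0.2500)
C > B > A

Key insight: Entropy is maximized by uniform distributions and minimized by concentrated distributions.

- Uniform distributions have maximum entropy log₂(4) = 2.0000 bits
- The more "peaked" or concentrated a distribution, the lower its entropy

Entropies:
  H(A) = 0.6132 bits
  H(B) = 1.8889 bits
  H(C) = 2.0000 bits

Ranking: C > B > A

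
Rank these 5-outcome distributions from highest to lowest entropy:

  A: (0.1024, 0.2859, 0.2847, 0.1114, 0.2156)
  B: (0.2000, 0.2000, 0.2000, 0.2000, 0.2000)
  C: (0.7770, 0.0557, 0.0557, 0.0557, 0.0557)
B > A > C

Key insight: Entropy is maximized by uniform distributions and minimized by concentrated distributions.

- Uniform distributions have maximum entropy log₂(5) = 2.3219 bits
- The more "peaked" or concentrated a distribution, the lower its entropy

Entropies:
  H(A) = 2.1991 bits
  H(B) = 2.3219 bits
  H(C) = 1.2116 bits

Ranking: B > A > C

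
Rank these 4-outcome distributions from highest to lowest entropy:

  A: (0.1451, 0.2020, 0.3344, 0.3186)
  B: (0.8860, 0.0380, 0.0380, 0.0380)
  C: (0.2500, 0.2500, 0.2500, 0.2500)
C > A > B

Key insight: Entropy is maximized by uniform distributions and minimized by concentrated distributions.

- Uniform distributions have maximum entropy log₂(4) = 2.0000 bits
- The more "peaked" or concentrated a distribution, the lower its entropy

Entropies:
  H(A) = 1.9244 bits
  H(B) = 0.6926 bits
  H(C) = 2.0000 bits

Ranking: C > A > B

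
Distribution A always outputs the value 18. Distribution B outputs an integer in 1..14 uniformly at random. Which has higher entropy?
B

A is deterministic, so H(A) = 0. B is uniform over 14 outcomes, so H(B) = log₂(14) = 3.807 bits. Any distribution with genuine randomness has higher entropy than a deterministic one.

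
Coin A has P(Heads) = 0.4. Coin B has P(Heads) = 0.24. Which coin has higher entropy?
A

For binary distributions, entropy is maximized at p=0.5 and decreases as p moves toward 0 or 1.

H(A) = H(0.4) = 0.9710 bits
H(B) = H(0.24) = 0.7950 bits

Distribution A (p=0.4) is closer to uniform (p=0.5), so it has higher entropy.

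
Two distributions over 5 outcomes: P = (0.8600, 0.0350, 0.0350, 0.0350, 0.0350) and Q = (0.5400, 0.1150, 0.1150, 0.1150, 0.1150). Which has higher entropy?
Q

P is highly concentrated on one outcome (86%), making it nearly deterministic. Q spreads its mass more evenly (max 54%). The more spread-out distribution has higher entropy: H(P) ≈ 0.864 bits, H(Q) ≈ 1.915 bits.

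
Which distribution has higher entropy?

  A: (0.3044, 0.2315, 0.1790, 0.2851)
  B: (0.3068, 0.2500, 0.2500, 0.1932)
B

Both distributions are close to uniform, making this a harder comparison.

H(A) = 1.9715 bits
H(B) = 1.9812 bits

The distribution closer to uniform has higher entropy.
Answer: B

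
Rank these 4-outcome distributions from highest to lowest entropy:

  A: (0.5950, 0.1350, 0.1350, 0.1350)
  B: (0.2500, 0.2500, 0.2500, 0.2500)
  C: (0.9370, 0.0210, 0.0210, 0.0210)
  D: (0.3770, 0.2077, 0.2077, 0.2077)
B > D > A > C

Key insight: Entropy is maximized by uniform distributions and minimized by concentrated distributions.

Entropies:
  H(A) = 1.6157 bits
  H(B) = 2.0000 bits
  H(C) = 0.4391 bits
  H(D) = 1.9433 bits

Ranking: B > D > A > C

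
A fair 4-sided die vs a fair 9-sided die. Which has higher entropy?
9-sided die

Both are uniform distributions; for uniform over n outcomes, H = log₂(n). H(4-sided) = log₂(4) = 2.000 bits and H(9-sided) = log₂(9) = 3.170 bits. More outcomes in a uniform distribution means higher entropy.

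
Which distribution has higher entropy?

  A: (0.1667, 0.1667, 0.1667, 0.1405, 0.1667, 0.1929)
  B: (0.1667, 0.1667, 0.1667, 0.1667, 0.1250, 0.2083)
A

Both distributions are close to uniform, making this a harder comparison.

H(A) = 2.5790 bits
H(B) = 2.5698 bits

The distribution closer to uniform has higher entropy.
Answer: A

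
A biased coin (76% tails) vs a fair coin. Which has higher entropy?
Fair coin

The fair coin is uniform (p=0.5), maximizing binary entropy at 1 bit. The biased coin has H(0.76) ≈ 0.795 bits — its outcome is more predictable, so its entropy is lower.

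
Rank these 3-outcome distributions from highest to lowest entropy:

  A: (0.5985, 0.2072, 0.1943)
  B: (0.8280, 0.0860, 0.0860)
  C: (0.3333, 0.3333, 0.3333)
C > A > B

Key insight: Entropy is maximized by uniform distributions and minimized by concentrated distributions.

- Uniform distributions have maximum entropy log₂(3) = 1.5850 bits
- The more "peaked" or concentrated a distribution, the lower its entropy

Entropies:
  H(A) = 1.3731 bits
  H(B) = 0.8343 bits
  H(C) = 1.5850 bits

Ranking: C > A > B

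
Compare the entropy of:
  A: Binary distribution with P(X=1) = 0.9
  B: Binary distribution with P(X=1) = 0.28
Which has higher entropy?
B

For binary distributions, entropy is maximized at p=0.5 and decreases as p moves toward 0 or 1.

H(A) = H(0.9) = 0.4690 bits
H(B) = H(0.28) = 0.8555 bits

Distribution B (p=0.28) is closer to uniform (p=0.5), so it has higher entropy.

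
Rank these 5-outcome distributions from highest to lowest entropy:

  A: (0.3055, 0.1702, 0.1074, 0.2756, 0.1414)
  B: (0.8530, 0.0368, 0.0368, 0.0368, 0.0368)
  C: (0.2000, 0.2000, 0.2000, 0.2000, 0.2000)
C > A > B

Key insight: Entropy is maximized by uniform distributions and minimized by concentrated distributions.

- Uniform distributions have maximum entropy log₂(5) = 2.3219 bits
- The more "peaked" or concentrated a distribution, the lower its entropy

Entropies:
  H(A) = 2.2145 bits
  H(B) = 0.8963 bits
  H(C) = 2.3219 bits

Ranking: C > A > B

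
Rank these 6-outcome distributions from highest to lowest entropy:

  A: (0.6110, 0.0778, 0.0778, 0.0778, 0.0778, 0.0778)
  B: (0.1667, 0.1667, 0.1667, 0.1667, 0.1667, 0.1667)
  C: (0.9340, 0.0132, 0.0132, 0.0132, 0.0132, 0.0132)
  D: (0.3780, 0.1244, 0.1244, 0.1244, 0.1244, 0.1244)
B > D > A > C

Key insight: Entropy is maximized by uniform distributions and minimized by concentrated distributions.

Entropies:
  H(A) = 1.8674 bits
  H(B) = 2.5850 bits
  H(C) = 0.5041 bits
  H(D) = 2.4009 bits

Ranking: B > D > A > C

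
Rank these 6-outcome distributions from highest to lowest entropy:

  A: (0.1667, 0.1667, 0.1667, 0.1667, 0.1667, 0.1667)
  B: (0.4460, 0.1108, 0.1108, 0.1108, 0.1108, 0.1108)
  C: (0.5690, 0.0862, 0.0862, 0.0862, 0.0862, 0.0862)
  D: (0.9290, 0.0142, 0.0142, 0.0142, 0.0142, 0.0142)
A > B > C > D

Key insight: Entropy is maximized by uniform distributions and minimized by concentrated distributions.

Entropies:
  H(A) = 2.5850 bits
  H(B) = 2.2779 bits
  H(C) = 1.9870 bits
  H(D) = 0.5345 bits

Ranking: A > B > C > D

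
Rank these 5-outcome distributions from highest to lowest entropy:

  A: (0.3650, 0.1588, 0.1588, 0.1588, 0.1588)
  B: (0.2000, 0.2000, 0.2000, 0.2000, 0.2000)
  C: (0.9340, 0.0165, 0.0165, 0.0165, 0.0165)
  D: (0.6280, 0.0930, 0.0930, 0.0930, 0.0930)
B > A > D > C

Key insight: Entropy is maximized by uniform distributions and minimized by concentrated distributions.

Entropies:
  H(A) = 2.2168 bits
  H(B) = 2.3219 bits
  H(C) = 0.4828 bits
  H(D) = 1.6962 bits

Ranking: B > A > D > C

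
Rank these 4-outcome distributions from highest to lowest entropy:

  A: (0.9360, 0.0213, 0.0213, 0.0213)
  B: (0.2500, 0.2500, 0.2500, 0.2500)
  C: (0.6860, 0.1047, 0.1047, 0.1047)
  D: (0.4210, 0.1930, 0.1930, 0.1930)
B > D > C > A

Key insight: Entropy is maximized by uniform distributions and minimized by concentrated distributions.

Entropies:
  H(A) = 0.4446 bits
  H(B) = 2.0000 bits
  H(C) = 1.3954 bits
  H(D) = 1.8996 bits

Ranking: B > D > C > A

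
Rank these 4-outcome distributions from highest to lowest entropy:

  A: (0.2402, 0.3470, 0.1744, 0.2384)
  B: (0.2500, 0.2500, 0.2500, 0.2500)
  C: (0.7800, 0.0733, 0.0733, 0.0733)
B > A > C

Key insight: Entropy is maximized by uniform distributions and minimized by concentrated distributions.

- Uniform distributions have maximum entropy log₂(4) = 2.0000 bits
- The more "peaked" or concentrated a distribution, the lower its entropy

Entropies:
  H(A) = 1.9567 bits
  H(B) = 2.0000 bits
  H(C) = 1.1089 bits

Ranking: B > A > C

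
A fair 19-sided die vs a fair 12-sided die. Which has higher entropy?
19-sided die

Both are uniform distributions; for uniform over n outcomes, H = log₂(n). H(19-sided) = log₂(19) = 4.248 bits and H(12-sided) = log₂(12) = 3.585 bits. More outcomes in a uniform distribution means higher entropy.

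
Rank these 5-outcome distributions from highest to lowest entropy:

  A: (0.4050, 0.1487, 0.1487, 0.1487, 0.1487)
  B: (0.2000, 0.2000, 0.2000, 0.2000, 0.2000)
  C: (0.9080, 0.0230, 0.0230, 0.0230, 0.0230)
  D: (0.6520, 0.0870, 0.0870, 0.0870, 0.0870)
B > A > D > C

Key insight: Entropy is maximized by uniform distributions and minimized by concentrated distributions.

Entropies:
  H(A) = 2.1638 bits
  H(B) = 2.3219 bits
  H(C) = 0.6271 bits
  H(D) = 1.6283 bits

Ranking: B > A > D > C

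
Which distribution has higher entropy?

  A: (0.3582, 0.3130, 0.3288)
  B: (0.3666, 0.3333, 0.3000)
A

Both distributions are close to uniform, making this a harder comparison.

H(A) = 1.5827 bits
H(B) = 1.5802 bits

The distribution closer to uniform has higher entropy.
Answer: A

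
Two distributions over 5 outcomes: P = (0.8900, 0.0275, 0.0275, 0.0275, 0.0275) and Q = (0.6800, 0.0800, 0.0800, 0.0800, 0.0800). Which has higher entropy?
Q

P is highly concentrated on one outcome (89%), making it nearly deterministic. Q spreads its mass more evenly (max 68%). The more spread-out distribution has higher entropy: H(P) ≈ 0.720 bits, H(Q) ≈ 1.544 bits.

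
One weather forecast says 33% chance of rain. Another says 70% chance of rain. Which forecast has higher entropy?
33% forecast

Treat each forecast as a Bernoulli distribution. Binary entropy is maximized at p=0.5 and falls off symmetrically toward 0 or 1. The 33% forecast is closer to 50%, so it is more uncertain. H(33%) ≈ 0.915 bits, H(70%) ≈ 0.881 bits.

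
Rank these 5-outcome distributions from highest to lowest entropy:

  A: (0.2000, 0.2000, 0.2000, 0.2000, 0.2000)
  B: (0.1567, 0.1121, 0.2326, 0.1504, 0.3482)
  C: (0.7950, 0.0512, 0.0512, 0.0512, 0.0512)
A > B > C

Key insight: Entropy is maximized by uniform distributions and minimized by concentrated distributions.

- Uniform distributions have maximum entropy log₂(5) = 2.3219 bits
- The more "peaked" or concentrated a distribution, the lower its entropy

Entropies:
  H(A) = 2.3219 bits
  H(B) = 2.2034 bits
  H(C) = 1.1418 bits

Ranking: A > B > C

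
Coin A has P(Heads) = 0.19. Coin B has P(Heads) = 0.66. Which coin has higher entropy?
B

For binary distributions, entropy is maximized at p=0.5 and decreases as p moves toward 0 or 1.

H(A) = H(0.19) = 0.7015 bits
H(B) = H(0.66) = 0.9248 bits

Distribution B (p=0.66) is closer to uniform (p=0.5), so it has higher entropy.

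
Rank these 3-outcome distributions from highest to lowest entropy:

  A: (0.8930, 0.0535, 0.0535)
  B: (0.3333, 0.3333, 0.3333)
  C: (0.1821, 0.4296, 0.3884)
B > C > A

Key insight: Entropy is maximized by uniform distributions and minimized by concentrated distributions.

- Uniform distributions have maximum entropy log₂(3) = 1.5850 bits
- The more "peaked" or concentrated a distribution, the lower its entropy

Entropies:
  H(A) = 0.5978 bits
  H(B) = 1.5850 bits
  H(C) = 1.5010 bits

Ranking: B > C > A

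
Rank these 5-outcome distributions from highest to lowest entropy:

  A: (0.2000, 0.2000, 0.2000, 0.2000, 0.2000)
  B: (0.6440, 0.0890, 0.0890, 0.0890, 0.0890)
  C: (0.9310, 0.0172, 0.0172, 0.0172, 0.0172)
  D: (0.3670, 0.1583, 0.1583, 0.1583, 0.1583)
A > D > B > C

Key insight: Entropy is maximized by uniform distributions and minimized by concentrated distributions.

Entropies:
  H(A) = 2.3219 bits
  H(B) = 1.6513 bits
  H(C) = 0.5002 bits
  H(D) = 2.2143 bits

Ranking: A > D > B > C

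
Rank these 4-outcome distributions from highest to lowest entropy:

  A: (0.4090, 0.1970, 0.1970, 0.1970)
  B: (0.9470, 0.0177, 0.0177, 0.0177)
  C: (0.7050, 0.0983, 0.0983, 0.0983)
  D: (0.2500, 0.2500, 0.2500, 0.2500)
D > A > C > B

Key insight: Entropy is maximized by uniform distributions and minimized by concentrated distributions.

Entropies:
  H(A) = 1.9127 bits
  H(B) = 0.3830 bits
  H(C) = 1.3427 bits
  H(D) = 2.0000 bits

Ranking: D > A > C > B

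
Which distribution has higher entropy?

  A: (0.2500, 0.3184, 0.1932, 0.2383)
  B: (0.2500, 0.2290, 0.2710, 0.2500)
B

Both distributions are close to uniform, making this a harder comparison.

H(A) = 1.9771 bits
H(B) = 1.9974 bits

The distribution closer to uniform has higher entropy.
Answer: B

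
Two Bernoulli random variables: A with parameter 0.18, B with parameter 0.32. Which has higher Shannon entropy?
B

For binary distributions, entropy is maximized at p=0.5 and decreases as p moves toward 0 or 1.

H(A) = H(0.18) = 0.6801 bits
H(B) = H(0.32) = 0.9044 bits

Distribution B (p=0.32) is closer to uniform (p=0.5), so it has higher entropy.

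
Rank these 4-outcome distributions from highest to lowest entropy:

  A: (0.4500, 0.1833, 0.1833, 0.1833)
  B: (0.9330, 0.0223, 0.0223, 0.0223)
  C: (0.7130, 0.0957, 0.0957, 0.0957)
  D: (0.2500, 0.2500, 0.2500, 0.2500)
D > A > C > B

Key insight: Entropy is maximized by uniform distributions and minimized by concentrated distributions.

Entropies:
  H(A) = 1.8645 bits
  H(B) = 0.4608 bits
  H(C) = 1.3197 bits
  H(D) = 2.0000 bits

Ranking: D > A > C > B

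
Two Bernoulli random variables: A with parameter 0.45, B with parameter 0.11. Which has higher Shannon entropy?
A

For binary distributions, entropy is maximized at p=0.5 and decreases as p moves toward 0 or 1.

H(A) = H(0.45) = 0.9928 bits
H(B) = H(0.11) = 0.4999 bits

Distribution A (p=0.45) is closer to uniform (p=0.5), so it has higher entropy.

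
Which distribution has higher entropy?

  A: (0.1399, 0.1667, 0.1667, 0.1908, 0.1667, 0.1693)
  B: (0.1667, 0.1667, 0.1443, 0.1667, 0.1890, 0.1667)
B

Both distributions are close to uniform, making this a harder comparison.

H(A) = 2.5792 bits
H(B) = 2.5806 bits

The distribution closer to uniform has higher entropy.
Answer: B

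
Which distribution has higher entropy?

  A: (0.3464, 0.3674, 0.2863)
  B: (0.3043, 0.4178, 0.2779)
A

Both distributions are close to uniform, making this a harder comparison.

H(A) = 1.5771 bits
H(B) = 1.5617 bits

The distribution closer to uniform has higher entropy.
Answer: A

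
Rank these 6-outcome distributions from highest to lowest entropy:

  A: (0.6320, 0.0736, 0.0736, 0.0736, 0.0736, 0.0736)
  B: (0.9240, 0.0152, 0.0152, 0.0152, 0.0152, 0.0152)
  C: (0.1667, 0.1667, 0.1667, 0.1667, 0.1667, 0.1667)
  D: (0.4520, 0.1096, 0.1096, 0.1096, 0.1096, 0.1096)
C > D > A > B

Key insight: Entropy is maximized by uniform distributions and minimized by concentrated distributions.

Entropies:
  H(A) = 1.8036 bits
  H(B) = 0.5644 bits
  H(C) = 2.5850 bits
  H(D) = 2.2658 bits

Ranking: C > D > A > B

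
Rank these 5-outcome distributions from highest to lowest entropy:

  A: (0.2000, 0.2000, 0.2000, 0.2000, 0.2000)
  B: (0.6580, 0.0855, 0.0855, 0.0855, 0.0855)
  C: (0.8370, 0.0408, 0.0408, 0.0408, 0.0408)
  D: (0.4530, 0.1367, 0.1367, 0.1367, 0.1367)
A > D > B > C

Key insight: Entropy is maximized by uniform distributions and minimized by concentrated distributions.

Entropies:
  H(A) = 2.3219 bits
  H(B) = 1.6107 bits
  H(C) = 0.9674 bits
  H(D) = 2.0876 bits

Ranking: A > D > B > C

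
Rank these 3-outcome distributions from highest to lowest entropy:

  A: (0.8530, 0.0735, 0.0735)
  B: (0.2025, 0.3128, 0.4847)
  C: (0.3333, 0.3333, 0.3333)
C > B > A

Key insight: Entropy is maximized by uniform distributions and minimized by concentrated distributions.

- Uniform distributions have maximum entropy log₂(3) = 1.5850 bits
- The more "peaked" or concentrated a distribution, the lower its entropy

Entropies:
  H(A) = 0.7493 bits
  H(B) = 1.4975 bits
  H(C) = 1.5850 bits

Ranking: C > B > A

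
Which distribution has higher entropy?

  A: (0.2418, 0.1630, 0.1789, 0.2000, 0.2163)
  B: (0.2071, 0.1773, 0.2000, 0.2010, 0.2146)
B

Both distributions are close to uniform, making this a harder comparison.

H(A) = 2.3082 bits
H(B) = 2.3191 bits

The distribution closer to uniform has higher entropy.
Answer: B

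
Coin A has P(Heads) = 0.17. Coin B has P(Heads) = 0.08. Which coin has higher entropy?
A

For binary distributions, entropy is maximized at p=0.5 and decreases as p moves toward 0 or 1.

H(A) = H(0.17) = 0.6577 bits
H(B) = H(0.08) = 0.4022 bits

Distribution A (p=0.17) is closer to uniform (p=0.5), so it has higher entropy.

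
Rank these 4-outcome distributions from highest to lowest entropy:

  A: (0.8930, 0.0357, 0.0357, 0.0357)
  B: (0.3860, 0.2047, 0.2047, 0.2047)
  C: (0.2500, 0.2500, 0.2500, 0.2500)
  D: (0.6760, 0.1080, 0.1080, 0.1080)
C > B > D > A

Key insight: Entropy is maximized by uniform distributions and minimized by concentrated distributions.

Entropies:
  H(A) = 0.6604 bits
  H(B) = 1.9353 bits
  H(C) = 2.0000 bits
  H(D) = 1.4222 bits

Ranking: C > B > D > A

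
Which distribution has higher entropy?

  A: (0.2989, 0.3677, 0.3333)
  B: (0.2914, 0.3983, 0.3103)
A

Both distributions are close to uniform, making this a harder comparison.

H(A) = 1.5798 bits
H(B) = 1.5712 bits

The distribution closer to uniform has higher entropy.
Answer: A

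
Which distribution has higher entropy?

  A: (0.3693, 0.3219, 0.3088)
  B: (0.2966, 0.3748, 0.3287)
A

Both distributions are close to uniform, making this a harder comparison.

H(A) = 1.5806 bits
H(B) = 1.5783 bits

The distribution closer to uniform has higher entropy.
Answer: A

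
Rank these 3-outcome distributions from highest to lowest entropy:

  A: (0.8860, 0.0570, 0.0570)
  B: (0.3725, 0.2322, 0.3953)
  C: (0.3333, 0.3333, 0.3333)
C > B > A

Key insight: Entropy is maximized by uniform distributions and minimized by concentrated distributions.

- Uniform distributions have maximum entropy log₂(3) = 1.5850 bits
- The more "peaked" or concentrated a distribution, the lower its entropy

Entropies:
  H(A) = 0.6259 bits
  H(B) = 1.5491 bits
  H(C) = 1.5850 bits

Ranking: C > B > A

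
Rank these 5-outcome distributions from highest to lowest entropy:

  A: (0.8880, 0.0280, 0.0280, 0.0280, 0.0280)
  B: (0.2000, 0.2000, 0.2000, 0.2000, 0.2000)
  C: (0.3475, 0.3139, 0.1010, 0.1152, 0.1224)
B > C > A

Key insight: Entropy is maximized by uniform distributions and minimized by concentrated distributions.

- Uniform distributions have maximum entropy log₂(5) = 2.3219 bits
- The more "peaked" or concentrated a distribution, the lower its entropy

Entropies:
  H(A) = 0.7299 bits
  H(B) = 2.3219 bits
  H(C) = 2.1187 bits

Ranking: B > C > A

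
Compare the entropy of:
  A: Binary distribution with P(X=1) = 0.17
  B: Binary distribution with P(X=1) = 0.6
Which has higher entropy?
B

For binary distributions, entropy is maximized at p=0.5 and decreases as p moves toward 0 or 1.

H(A) = H(0.17) = 0.6577 bits
H(B) = H(0.6) = 0.9710 bits

Distribution B (p=0.6) is closer to uniform (p=0.5), so it has higher entropy.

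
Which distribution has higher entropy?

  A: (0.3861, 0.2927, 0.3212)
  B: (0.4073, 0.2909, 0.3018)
A

Both distributions are close to uniform, making this a harder comparison.

H(A) = 1.5752 bits
H(B) = 1.5676 bits

The distribution closer to uniform has higher entropy.
Answer: A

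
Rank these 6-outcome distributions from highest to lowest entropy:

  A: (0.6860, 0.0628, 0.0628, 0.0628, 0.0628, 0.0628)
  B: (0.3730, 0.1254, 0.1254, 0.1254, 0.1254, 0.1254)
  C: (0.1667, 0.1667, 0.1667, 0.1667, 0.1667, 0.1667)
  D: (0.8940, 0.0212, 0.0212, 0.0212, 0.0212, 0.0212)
C > B > A > D

Key insight: Entropy is maximized by uniform distributions and minimized by concentrated distributions.

Entropies:
  H(A) = 1.6268 bits
  H(B) = 2.4088 bits
  H(C) = 2.5850 bits
  H(D) = 0.7339 bits

Ranking: C > B > A > D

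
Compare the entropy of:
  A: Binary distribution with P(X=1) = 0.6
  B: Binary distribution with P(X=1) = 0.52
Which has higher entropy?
B

For binary distributions, entropy is maximized at p=0.5 and decreases as p moves toward 0 or 1.

H(A) = H(0.6) = 0.9710 bits
H(B) = H(0.52) = 0.9988 bits

Distribution B (p=0.52) is closer to uniform (p=0.5), so it has higher entropy.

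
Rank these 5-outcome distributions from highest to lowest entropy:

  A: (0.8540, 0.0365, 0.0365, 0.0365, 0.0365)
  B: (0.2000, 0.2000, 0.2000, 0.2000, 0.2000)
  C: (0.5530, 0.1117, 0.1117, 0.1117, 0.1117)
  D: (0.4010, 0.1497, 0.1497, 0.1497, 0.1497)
B > D > C > A

Key insight: Entropy is maximized by uniform distributions and minimized by concentrated distributions.

Entropies:
  H(A) = 0.8917 bits
  H(B) = 2.3219 bits
  H(C) = 1.8859 bits
  H(D) = 2.1695 bits

Ranking: B > D > C > A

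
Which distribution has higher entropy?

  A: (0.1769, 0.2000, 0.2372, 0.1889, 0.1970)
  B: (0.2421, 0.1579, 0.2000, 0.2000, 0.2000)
A

Both distributions are close to uniform, making this a harder comparison.

H(A) = 2.3147 bits
H(B) = 2.3091 bits

The distribution closer to uniform has higher entropy.
Answer: A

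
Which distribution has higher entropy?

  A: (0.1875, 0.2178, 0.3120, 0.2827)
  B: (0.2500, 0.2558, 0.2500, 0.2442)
B

Both distributions are close to uniform, making this a harder comparison.

H(A) = 1.9713 bits
H(B) = 1.9998 bits

The distribution closer to uniform has higher entropy.
Answer: B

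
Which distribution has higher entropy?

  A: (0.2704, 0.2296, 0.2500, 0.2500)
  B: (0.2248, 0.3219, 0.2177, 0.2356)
A

Both distributions are close to uniform, making this a harder comparison.

H(A) = 1.9976 bits
H(B) = 1.9807 bits

The distribution closer to uniform has higher entropy.
Answer: A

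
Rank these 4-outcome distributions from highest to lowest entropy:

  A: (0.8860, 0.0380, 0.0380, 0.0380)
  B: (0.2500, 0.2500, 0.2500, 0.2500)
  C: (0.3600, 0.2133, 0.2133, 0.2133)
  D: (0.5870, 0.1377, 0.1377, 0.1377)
B > C > D > A

Key insight: Entropy is maximized by uniform distributions and minimized by concentrated distributions.

Entropies:
  H(A) = 0.6926 bits
  H(B) = 2.0000 bits
  H(C) = 1.9571 bits
  H(D) = 1.6326 bits

Ranking: B > C > D > A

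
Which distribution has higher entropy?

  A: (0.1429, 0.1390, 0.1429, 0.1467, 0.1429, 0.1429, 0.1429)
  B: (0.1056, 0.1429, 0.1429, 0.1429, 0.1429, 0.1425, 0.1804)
A

Both distributions are close to uniform, making this a harder comparison.

H(A) = 2.8072 bits
H(B) = 2.7931 bits

The distribution closer to uniform has higher entropy.
Answer: A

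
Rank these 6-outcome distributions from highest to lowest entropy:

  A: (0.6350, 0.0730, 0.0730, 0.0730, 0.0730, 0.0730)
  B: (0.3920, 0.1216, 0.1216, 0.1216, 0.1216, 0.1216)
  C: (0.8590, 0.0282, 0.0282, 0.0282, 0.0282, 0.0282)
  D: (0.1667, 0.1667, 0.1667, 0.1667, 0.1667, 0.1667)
D > B > A > C

Key insight: Entropy is maximized by uniform distributions and minimized by concentrated distributions.

Entropies:
  H(A) = 1.7943 bits
  H(B) = 2.3778 bits
  H(C) = 0.9142 bits
  H(D) = 2.5850 bits

Ranking: D > B > A > C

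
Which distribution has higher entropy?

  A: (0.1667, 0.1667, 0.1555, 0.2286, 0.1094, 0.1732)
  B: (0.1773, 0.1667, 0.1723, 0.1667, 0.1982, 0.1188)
B

Both distributions are close to uniform, making this a harder comparison.

H(A) = 2.5532 bits
H(B) = 2.5693 bits

The distribution closer to uniform has higher entropy.
Answer: B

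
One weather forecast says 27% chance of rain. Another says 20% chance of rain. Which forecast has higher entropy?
27% forecast

Treat each forecast as a Bernoulli distribution. Binary entropy is maximized at p=0.5 and falls off symmetrically toward 0 or 1. The 27% forecast is closer to 50%, so it is more uncertain. H(27%) ≈ 0.841 bits, H(20%) ≈ 0.722 bits.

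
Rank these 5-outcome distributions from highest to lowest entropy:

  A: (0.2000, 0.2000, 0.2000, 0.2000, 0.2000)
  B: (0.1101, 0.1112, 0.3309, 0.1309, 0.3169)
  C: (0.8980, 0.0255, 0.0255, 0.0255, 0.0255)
A > B > C

Key insight: Entropy is maximized by uniform distributions and minimized by concentrated distributions.

- Uniform distributions have maximum entropy log₂(5) = 2.3219 bits
- The more "peaked" or concentrated a distribution, the lower its entropy

Entropies:
  H(A) = 2.3219 bits
  H(B) = 2.1402 bits
  H(C) = 0.6793 bits

Ranking: A > B > C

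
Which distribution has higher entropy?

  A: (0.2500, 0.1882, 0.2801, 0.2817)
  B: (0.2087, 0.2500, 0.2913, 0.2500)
B

Both distributions are close to uniform, making this a harder comparison.

H(A) = 1.9826 bits
H(B) = 1.9901 bits

The distribution closer to uniform has higher entropy.
Answer: B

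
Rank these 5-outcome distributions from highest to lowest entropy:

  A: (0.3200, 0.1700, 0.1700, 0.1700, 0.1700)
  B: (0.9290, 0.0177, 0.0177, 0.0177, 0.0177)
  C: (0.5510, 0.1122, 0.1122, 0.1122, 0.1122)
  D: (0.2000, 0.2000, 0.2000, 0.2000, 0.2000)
D > A > C > B

Key insight: Entropy is maximized by uniform distributions and minimized by concentrated distributions.

Entropies:
  H(A) = 2.2644 bits
  H(B) = 0.5116 bits
  H(C) = 1.8905 bits
  H(D) = 2.3219 bits

Ranking: D > A > C > B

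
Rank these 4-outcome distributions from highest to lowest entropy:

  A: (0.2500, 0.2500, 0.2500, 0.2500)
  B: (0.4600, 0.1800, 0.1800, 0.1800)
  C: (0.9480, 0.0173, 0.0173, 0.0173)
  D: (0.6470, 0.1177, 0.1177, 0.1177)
A > B > D > C

Key insight: Entropy is maximized by uniform distributions and minimized by concentrated distributions.

Entropies:
  H(A) = 2.0000 bits
  H(B) = 1.8513 bits
  H(C) = 0.3773 bits
  H(D) = 1.4962 bits

Ranking: A > B > D > C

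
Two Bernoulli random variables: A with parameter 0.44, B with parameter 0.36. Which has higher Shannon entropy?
A

For binary distributions, entropy is maximized at p=0.5 and decreases as p moves toward 0 or 1.

H(A) = H(0.44) = 0.9896 bits
H(B) = H(0.36) = 0.9427 bits

Distribution A (p=0.44) is closer to uniform (p=0.5), so it has higher entropy.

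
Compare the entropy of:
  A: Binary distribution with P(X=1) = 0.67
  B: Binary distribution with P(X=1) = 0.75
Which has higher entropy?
A

For binary distributions, entropy is maximized at p=0.5 and decreases as p moves toward 0 or 1.

H(A) = H(0.67) = 0.9149 bits
H(B) = H(0.75) = 0.8113 bits

Distribution A (p=0.67) is closer to uniform (p=0.5), so it has higher entropy.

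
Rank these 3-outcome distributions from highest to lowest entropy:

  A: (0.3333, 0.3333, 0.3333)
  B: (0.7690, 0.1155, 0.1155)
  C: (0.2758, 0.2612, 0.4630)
A > C > B

Key insight: Entropy is maximized by uniform distributions and minimized by concentrated distributions.

- Uniform distributions have maximum entropy log₂(3) = 1.5850 bits
- The more "peaked" or concentrated a distribution, the lower its entropy

Entropies:
  H(A) = 1.5850 bits
  H(B) = 1.0108 bits
  H(C) = 1.5328 bits

Ranking: A > C > B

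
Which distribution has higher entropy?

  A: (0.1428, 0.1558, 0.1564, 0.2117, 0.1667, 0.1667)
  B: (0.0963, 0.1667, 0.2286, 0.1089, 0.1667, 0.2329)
A

Both distributions are close to uniform, making this a harder comparison.

H(A) = 2.5733 bits
H(B) = 2.5114 bits

The distribution closer to uniform has higher entropy.
Answer: A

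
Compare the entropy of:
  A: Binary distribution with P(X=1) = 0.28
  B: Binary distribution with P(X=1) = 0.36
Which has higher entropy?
B

For binary distributions, entropy is maximized at p=0.5 and decreases as p moves toward 0 or 1.

H(A) = H(0.28) = 0.8555 bits
H(B) = H(0.36) = 0.9427 bits

Distribution B (p=0.36) is closer to uniform (p=0.5), so it has higher entropy.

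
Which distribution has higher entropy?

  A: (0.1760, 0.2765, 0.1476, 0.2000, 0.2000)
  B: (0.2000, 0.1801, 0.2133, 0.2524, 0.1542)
B

Both distributions are close to uniform, making this a harder comparison.

H(A) = 2.2900 bits
H(B) = 2.3025 bits

The distribution closer to uniform has higher entropy.
Answer: B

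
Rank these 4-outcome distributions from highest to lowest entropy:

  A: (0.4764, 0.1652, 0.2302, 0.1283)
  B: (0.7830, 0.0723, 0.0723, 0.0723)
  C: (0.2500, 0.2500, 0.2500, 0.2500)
C > A > B

Key insight: Entropy is maximized by uniform distributions and minimized by concentrated distributions.

- Uniform distributions have maximum entropy log₂(4) = 2.0000 bits
- The more "peaked" or concentrated a distribution, the lower its entropy

Entropies:
  H(A) = 1.8066 bits
  H(B) = 1.0986 bits
  H(C) = 2.0000 bits

Ranking: C > A > B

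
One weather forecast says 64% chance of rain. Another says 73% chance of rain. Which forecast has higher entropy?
64% forecast

Treat each forecast as a Bernoulli distribution. Binary entropy is maximized at p=0.5 and falls off symmetrically toward 0 or 1. The 64% forecast is closer to 50%, so it is more uncertain. H(64%) ≈ 0.943 bits, H(73%) ≈ 0.841 bits.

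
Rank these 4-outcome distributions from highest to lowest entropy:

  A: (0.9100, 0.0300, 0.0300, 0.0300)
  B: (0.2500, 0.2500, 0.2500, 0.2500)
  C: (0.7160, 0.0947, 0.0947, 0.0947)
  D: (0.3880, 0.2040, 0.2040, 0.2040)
B > D > C > A

Key insight: Entropy is maximized by uniform distributions and minimized by concentrated distributions.

Entropies:
  H(A) = 0.5791 bits
  H(B) = 2.0000 bits
  H(C) = 1.3110 bits
  H(D) = 1.9335 bits

Ranking: B > D > C > A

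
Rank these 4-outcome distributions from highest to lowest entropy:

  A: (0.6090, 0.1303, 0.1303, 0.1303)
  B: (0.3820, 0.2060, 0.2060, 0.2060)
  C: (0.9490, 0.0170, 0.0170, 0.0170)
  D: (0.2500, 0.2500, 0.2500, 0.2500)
D > B > A > C

Key insight: Entropy is maximized by uniform distributions and minimized by concentrated distributions.

Entropies:
  H(A) = 1.5852 bits
  H(B) = 1.9389 bits
  H(C) = 0.3715 bits
  H(D) = 2.0000 bits

Ranking: D > B > A > C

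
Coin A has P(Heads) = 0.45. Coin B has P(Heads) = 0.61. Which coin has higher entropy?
A

For binary distributions, entropy is maximized at p=0.5 and decreases as p moves toward 0 or 1.

H(A) = H(0.45) = 0.9928 bits
H(B) = H(0.61) = 0.9648 bits

Distribution A (p=0.45) is closer to uniform (p=0.5), so it has higher entropy.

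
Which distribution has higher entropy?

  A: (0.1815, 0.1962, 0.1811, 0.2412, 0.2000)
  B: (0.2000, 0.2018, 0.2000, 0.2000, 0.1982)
B

Both distributions are close to uniform, making this a harder comparison.

H(A) = 2.3135 bits
H(B) = 2.3219 bits

The distribution closer to uniform has higher entropy.
Answer: B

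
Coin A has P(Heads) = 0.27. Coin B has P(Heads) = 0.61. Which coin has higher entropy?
B

For binary distributions, entropy is maximized at p=0.5 and decreases as p moves toward 0 or 1.

H(A) = H(0.27) = 0.8415 bits
H(B) = H(0.61) = 0.9648 bits

Distribution B (p=0.61) is closer to uniform (p=0.5), so it has higher entropy.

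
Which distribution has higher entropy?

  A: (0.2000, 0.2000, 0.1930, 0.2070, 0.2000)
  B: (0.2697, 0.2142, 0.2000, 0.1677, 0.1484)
A

Both distributions are close to uniform, making this a harder comparison.

H(A) = 2.3216 bits
H(B) = 2.2909 bits

The distribution closer to uniform has higher entropy.
Answer: A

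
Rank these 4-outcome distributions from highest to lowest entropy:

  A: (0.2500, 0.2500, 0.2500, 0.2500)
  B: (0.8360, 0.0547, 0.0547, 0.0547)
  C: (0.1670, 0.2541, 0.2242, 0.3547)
A > C > B

Key insight: Entropy is maximized by uniform distributions and minimized by concentrated distributions.

- Uniform distributions have maximum entropy log₂(4) = 2.0000 bits
- The more "peaked" or concentrated a distribution, the lower its entropy

Entropies:
  H(A) = 2.0000 bits
  H(B) = 0.9037 bits
  H(C) = 1.9475 bits

Ranking: A > C > B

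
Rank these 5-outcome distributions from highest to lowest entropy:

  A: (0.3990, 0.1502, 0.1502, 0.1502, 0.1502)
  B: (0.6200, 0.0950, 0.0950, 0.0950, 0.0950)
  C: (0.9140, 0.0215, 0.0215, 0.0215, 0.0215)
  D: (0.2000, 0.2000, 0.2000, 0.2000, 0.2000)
D > A > B > C

Key insight: Entropy is maximized by uniform distributions and minimized by concentrated distributions.

Entropies:
  H(A) = 2.1724 bits
  H(B) = 1.7180 bits
  H(C) = 0.5950 bits
  H(D) = 2.3219 bits

Ranking: D > A > B > C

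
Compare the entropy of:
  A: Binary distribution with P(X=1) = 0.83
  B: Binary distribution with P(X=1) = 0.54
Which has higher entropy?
B

For binary distributions, entropy is maximized at p=0.5 and decreases as p moves toward 0 or 1.

H(A) = H(0.83) = 0.6577 bits
H(B) = H(0.54) = 0.9954 bits

Distribution B (p=0.54) is closer to uniform (p=0.5), so it has higher entropy.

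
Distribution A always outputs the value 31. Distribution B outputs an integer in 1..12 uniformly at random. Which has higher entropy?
B

A is deterministic, so H(A) = 0. B is uniform over 12 outcomes, so H(B) = log₂(12) = 3.585 bits. Any distribution with genuine randomness has higher entropy than a deterministic one.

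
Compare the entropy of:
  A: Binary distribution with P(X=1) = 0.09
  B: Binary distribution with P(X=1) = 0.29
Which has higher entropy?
B

For binary distributions, entropy is maximized at p=0.5 and decreases as p moves toward 0 or 1.

H(A) = H(0.09) = 0.4365 bits
H(B) = H(0.29) = 0.8687 bits

Distribution B (p=0.29) is closer to uniform (p=0.5), so it has higher entropy.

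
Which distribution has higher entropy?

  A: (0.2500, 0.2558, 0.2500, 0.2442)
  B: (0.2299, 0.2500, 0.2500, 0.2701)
A

Both distributions are close to uniform, making this a harder comparison.

H(A) = 1.9998 bits
H(B) = 1.9977 bits

The distribution closer to uniform has higher entropy.
Answer: A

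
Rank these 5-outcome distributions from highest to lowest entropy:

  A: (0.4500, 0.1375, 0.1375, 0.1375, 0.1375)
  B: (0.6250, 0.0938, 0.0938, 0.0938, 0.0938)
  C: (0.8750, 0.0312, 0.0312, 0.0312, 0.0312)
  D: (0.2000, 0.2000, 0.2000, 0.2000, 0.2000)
D > A > B > C

Key insight: Entropy is maximized by uniform distributions and minimized by concentrated distributions.

Entropies:
  H(A) = 2.0928 bits
  H(B) = 1.7044 bits
  H(C) = 0.7936 bits
  H(D) = 2.3219 bits

Ranking: D > A > B > C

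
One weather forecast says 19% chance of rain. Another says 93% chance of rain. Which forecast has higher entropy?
19% forecast

Treat each forecast as a Bernoulli distribution. Binary entropy is maximized at p=0.5 and falls off symmetrically toward 0 or 1. The 19% forecast is closer to 50%, so it is more uncertain. H(19%) ≈ 0.701 bits, H(93%) ≈ 0.366 bits.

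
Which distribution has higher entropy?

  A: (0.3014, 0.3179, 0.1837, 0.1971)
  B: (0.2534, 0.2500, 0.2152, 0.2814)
B

Both distributions are close to uniform, making this a harder comparison.

H(A) = 1.9579 bits
H(B) = 1.9936 bits

The distribution closer to uniform has higher entropy.
Answer: B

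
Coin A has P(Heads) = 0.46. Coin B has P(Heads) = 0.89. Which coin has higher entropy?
A

For binary distributions, entropy is maximized at p=0.5 and decreases as p moves toward 0 or 1.

H(A) = H(0.46) = 0.9954 bits
H(B) = H(0.89) = 0.4999 bits

Distribution A (p=0.46) is closer to uniform (p=0.5), so it has higher entropy.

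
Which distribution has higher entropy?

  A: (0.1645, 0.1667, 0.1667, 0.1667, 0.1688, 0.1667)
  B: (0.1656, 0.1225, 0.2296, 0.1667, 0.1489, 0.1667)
A

Both distributions are close to uniform, making this a harder comparison.

H(A) = 2.5849 bits
H(B) = 2.5589 bits

The distribution closer to uniform has higher entropy.
Answer: A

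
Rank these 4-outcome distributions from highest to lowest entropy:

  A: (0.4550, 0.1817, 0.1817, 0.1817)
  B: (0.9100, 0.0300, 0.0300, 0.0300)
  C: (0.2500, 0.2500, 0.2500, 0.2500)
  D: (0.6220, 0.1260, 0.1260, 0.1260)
C > A > D > B

Key insight: Entropy is maximized by uniform distributions and minimized by concentrated distributions.

Entropies:
  H(A) = 1.8580 bits
  H(B) = 0.5791 bits
  H(C) = 2.0000 bits
  H(D) = 1.5557 bits

Ranking: C > A > D > B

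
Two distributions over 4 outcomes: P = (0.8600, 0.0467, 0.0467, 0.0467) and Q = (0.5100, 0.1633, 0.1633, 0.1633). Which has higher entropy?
Q

P is highly concentrated on one outcome (86%), making it nearly deterministic. Q spreads its mass more evenly (max 51%). The more spread-out distribution has higher entropy: H(P) ≈ 0.806 bits, H(Q) ≈ 1.776 bits.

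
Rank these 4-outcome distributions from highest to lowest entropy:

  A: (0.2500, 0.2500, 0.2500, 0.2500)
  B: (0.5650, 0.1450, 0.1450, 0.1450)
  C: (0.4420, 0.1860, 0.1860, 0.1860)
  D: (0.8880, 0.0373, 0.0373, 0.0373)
A > C > B > D

Key insight: Entropy is maximized by uniform distributions and minimized by concentrated distributions.

Entropies:
  H(A) = 2.0000 bits
  H(B) = 1.6772 bits
  H(C) = 1.8747 bits
  H(D) = 0.6834 bits

Ranking: A > C > B > D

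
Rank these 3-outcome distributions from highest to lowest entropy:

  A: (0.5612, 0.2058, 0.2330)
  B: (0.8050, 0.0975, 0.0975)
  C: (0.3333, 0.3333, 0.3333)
C > A > B

Key insight: Entropy is maximized by uniform distributions and minimized by concentrated distributions.

- Uniform distributions have maximum entropy log₂(3) = 1.5850 bits
- The more "peaked" or concentrated a distribution, the lower its entropy

Entropies:
  H(A) = 1.4268 bits
  H(B) = 0.9068 bits
  H(C) = 1.5850 bits

Ranking: C > A > B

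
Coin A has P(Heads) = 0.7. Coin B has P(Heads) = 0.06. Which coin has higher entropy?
A

For binary distributions, entropy is maximized at p=0.5 and decreases as p moves toward 0 or 1.

H(A) = H(0.7) = 0.8813 bits
H(B) = H(0.06) = 0.3274 bits

Distribution A (p=0.7) is closer to uniform (p=0.5), so it has higher entropy.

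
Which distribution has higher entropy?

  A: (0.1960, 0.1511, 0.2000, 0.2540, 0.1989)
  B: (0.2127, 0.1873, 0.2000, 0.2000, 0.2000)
B

Both distributions are close to uniform, making this a harder comparison.

H(A) = 2.3027 bits
H(B) = 2.3208 bits

The distribution closer to uniform has higher entropy.
Answer: B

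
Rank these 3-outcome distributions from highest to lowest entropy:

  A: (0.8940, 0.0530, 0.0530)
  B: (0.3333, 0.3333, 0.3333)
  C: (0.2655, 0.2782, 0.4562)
B > C > A

Key insight: Entropy is maximized by uniform distributions and minimized by concentrated distributions.

- Uniform distributions have maximum entropy log₂(3) = 1.5850 bits
- The more "peaked" or concentrated a distribution, the lower its entropy

Entropies:
  H(A) = 0.5937 bits
  H(B) = 1.5850 bits
  H(C) = 1.5380 bits

Ranking: B > C > A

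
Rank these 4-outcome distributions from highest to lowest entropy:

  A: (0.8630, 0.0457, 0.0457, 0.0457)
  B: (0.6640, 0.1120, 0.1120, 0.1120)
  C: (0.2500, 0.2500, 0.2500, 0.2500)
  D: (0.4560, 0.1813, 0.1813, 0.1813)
C > D > B > A

Key insight: Entropy is maximized by uniform distributions and minimized by concentrated distributions.

Entropies:
  H(A) = 0.7935 bits
  H(B) = 1.4535 bits
  H(C) = 2.0000 bits
  H(D) = 1.8566 bits

Ranking: C > D > B > A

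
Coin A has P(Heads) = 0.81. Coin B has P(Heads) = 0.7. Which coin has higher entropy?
B

For binary distributions, entropy is maximized at p=0.5 and decreases as p moves toward 0 or 1.

H(A) = H(0.81) = 0.7015 bits
H(B) = H(0.7) = 0.8813 bits

Distribution B (p=0.7) is closer to uniform (p=0.5), so it has higher entropy.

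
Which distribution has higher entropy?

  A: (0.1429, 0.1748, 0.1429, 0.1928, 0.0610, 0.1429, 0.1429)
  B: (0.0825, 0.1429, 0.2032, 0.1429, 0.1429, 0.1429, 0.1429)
B

Both distributions are close to uniform, making this a harder comparison.

H(A) = 2.7480 bits
H(B) = 2.7694 bits

The distribution closer to uniform has higher entropy.
Answer: B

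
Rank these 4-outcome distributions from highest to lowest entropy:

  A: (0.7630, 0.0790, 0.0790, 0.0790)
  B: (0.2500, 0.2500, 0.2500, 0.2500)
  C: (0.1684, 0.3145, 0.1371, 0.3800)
B > C > A

Key insight: Entropy is maximized by uniform distributions and minimized by concentrated distributions.

- Uniform distributions have maximum entropy log₂(4) = 2.0000 bits
- The more "peaked" or concentrated a distribution, the lower its entropy

Entropies:
  H(A) = 1.1657 bits
  H(B) = 2.0000 bits
  H(C) = 1.8811 bits

Ranking: B > C > A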